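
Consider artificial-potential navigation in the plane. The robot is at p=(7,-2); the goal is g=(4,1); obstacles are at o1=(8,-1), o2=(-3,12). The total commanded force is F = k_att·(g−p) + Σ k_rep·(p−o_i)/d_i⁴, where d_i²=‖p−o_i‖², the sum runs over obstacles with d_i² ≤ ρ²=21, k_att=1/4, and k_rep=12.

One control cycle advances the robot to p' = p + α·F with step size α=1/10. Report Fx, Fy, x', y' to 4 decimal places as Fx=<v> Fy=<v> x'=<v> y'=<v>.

F_att = 1/4·(g−p) = 1/4·(-3,3) = (-0.7500,0.7500)
o1: d²=2 ≤ ρ²=21; F_rep = 12·(-1,-1)/2² = (-3.0000,-3.0000)
o2: d²=296 > ρ²=21 → inactive
F = F_att + ΣF_rep = (-3.7500,-2.2500)
p' = p + 1/10·F = (6.6250,-2.2250)

Fx=-3.7500 Fy=-2.2500 x'=6.6250 y'=-2.2250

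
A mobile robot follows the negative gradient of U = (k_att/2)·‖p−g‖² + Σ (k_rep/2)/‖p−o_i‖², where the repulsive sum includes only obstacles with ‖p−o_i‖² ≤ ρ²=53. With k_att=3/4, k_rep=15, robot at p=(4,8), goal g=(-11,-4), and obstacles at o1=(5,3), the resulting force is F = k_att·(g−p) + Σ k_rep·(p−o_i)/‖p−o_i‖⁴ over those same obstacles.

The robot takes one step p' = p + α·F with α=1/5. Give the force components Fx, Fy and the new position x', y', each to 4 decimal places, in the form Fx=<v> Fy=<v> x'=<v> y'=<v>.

F_att = 3/4·(g−p) = 3/4·(-15,-12) = (-11.2500,-9.0000)
o1: d²=26 ≤ ρ²=53; F_rep = 15·(-1,5)/26² = (-0.0222,0.1109)
F = F_att + ΣF_rep = (-11.2722,-8.8891)
p' = p + 1/5·F = (1.7456,6.2222)

Fx=-11.2722 Fy=-8.8891 x'=1.7456 y'=6.2222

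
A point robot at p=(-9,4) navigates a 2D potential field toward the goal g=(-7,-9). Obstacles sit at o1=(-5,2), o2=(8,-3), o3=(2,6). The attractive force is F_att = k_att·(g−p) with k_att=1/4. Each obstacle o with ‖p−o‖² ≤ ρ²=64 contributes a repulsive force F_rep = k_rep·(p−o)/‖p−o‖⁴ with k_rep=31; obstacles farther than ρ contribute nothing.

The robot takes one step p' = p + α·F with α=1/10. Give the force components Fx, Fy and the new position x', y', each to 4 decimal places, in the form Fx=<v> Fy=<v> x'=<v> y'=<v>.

F_att = 1/4·(g−p) = 1/4·(2,-13) = (0.5000,-3.2500)
o1: d²=20 ≤ ρ²=64; F_rep = 31·(-4,2)/20² = (-0.3100,0.1550)
o2: d²=338 > ρ²=64 → inactive
o3: d²=125 > ρ²=64 → inactive
F = F_att + ΣF_rep = (0.1900,-3.0950)
p' = p + 1/10·F = (-8.9810,3.6905)

Fx=0.1900 Fy=-3.0950 x'=-8.9810 y'=3.6905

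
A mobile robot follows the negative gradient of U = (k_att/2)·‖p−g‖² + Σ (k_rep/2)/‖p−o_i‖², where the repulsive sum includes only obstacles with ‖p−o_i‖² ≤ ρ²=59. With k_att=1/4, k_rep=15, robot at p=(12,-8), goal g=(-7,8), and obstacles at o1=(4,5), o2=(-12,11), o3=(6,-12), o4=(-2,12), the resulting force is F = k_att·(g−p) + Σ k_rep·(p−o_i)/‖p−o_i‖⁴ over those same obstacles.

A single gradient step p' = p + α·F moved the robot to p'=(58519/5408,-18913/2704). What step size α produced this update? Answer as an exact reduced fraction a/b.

α = 1/4

F_att = 1/4·(g−p) = 1/4·(-19,16) = (-4.7500,4.0000)
o1: d²=233 > ρ²=59 → inactive
o2: d²=937 > ρ²=59 → inactive
o3: d²=52 ≤ ρ²=59; F_rep = 15·(6,4)/52² = (0.0333,0.0222)
o4: d²=596 > ρ²=59 → inactive
F = F_att + ΣF_rep = (-4.7167,4.0222)
Δp = p'−p = (-1.1792,1.0055); α = Δx/Fx = (-6377/5408) / (-6377/1352) = 1/4
check: Δy/Fy = (2719/2704) / (2719/676) = 1/4 ✓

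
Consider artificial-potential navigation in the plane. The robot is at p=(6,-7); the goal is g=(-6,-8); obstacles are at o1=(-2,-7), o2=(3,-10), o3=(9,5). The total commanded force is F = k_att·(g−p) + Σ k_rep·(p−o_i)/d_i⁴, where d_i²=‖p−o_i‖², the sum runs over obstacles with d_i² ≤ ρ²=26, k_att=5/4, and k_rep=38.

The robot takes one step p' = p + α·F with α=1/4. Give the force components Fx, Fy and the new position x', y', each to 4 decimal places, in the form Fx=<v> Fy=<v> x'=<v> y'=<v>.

F_att = 5/4·(g−p) = 5/4·(-12,-1) = (-15.0000,-1.2500)
o1: d²=64 > ρ²=26 → inactive
o2: d²=18 ≤ ρ²=26; F_rep = 38·(3,3)/18² = (0.3519,0.3519)
o3: d²=153 > ρ²=26 → inactive
F = F_att + ΣF_rep = (-14.6481,-0.8981)
p' = p + 1/4·F = (2.3380,-7.2245)

Fx=-14.6481 Fy=-0.8981 x'=2.3380 y'=-7.2245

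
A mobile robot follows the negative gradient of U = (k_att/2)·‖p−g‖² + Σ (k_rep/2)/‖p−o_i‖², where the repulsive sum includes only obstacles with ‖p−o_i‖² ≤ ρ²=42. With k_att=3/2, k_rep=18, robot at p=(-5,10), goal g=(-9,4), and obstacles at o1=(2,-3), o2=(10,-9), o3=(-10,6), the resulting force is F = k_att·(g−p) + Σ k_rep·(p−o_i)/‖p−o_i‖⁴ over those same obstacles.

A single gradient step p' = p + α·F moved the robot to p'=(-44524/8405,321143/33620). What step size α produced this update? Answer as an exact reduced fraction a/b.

F_att = 3/2·(g−p) = 3/2·(-4,-6) = (-6.0000,-9.0000)
o1: d²=218 > ρ²=42 → inactive
o2: d²=586 > ρ²=42 → inactive
o3: d²=41 ≤ ρ²=42; F_rep = 18·(5,4)/41² = (0.0535,0.0428)
F = F_att + ΣF_rep = (-5.9465,-8.9572)
Δp = p'−p = (-0.2973,-0.4479); α = Δx/Fx = (-2499/8405) / (-9996/1681) = 1/20
check: Δy/Fy = (-15057/33620) / (-15057/1681) = 1/20 ✓

α = 1/20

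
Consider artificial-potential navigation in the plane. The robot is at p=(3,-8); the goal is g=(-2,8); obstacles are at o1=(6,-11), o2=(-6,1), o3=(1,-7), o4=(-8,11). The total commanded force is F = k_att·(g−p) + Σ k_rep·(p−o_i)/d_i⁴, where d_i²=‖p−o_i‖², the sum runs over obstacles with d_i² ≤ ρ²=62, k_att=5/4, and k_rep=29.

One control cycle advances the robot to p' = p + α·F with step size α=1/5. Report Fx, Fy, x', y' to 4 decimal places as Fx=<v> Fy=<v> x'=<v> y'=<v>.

Fx=-4.1985 Fy=19.1085 x'=2.1603 y'=-4.1783

F_att = 5/4·(g−p) = 5/4·(-5,16) = (-6.2500,20.0000)
o1: d²=18 ≤ ρ²=62; F_rep = 29·(-3,3)/18² = (-0.2685,0.2685)
o2: d²=162 > ρ²=62 → inactive
o3: d²=5 ≤ ρ²=62; F_rep = 29·(2,-1)/5² = (2.3200,-1.1600)
o4: d²=482 > ρ²=62 → inactive
F = F_att + ΣF_rep = (-4.1985,19.1085)
p' = p + 1/5·F = (2.1603,-4.1783)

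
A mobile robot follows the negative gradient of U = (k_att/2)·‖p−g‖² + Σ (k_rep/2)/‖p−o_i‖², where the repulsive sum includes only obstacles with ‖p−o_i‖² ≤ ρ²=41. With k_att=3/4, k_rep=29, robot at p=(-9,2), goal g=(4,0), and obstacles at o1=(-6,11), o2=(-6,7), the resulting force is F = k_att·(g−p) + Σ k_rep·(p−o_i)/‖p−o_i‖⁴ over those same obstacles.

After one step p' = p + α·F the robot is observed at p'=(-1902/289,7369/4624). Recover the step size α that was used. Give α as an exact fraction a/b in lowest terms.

F_att = 3/4·(g−p) = 3/4·(13,-2) = (9.7500,-1.5000)
o1: d²=90 > ρ²=41 → inactive
o2: d²=34 ≤ ρ²=41; F_rep = 29·(-3,-5)/34² = (-0.0753,-0.1254)
F = F_att + ΣF_rep = (9.6747,-1.6254)
Δp = p'−p = (2.4187,-0.4064); α = Δx/Fx = (699/289) / (2796/289) = 1/4
check: Δy/Fy = (-1879/4624) / (-1879/1156) = 1/4 ✓

α = 1/4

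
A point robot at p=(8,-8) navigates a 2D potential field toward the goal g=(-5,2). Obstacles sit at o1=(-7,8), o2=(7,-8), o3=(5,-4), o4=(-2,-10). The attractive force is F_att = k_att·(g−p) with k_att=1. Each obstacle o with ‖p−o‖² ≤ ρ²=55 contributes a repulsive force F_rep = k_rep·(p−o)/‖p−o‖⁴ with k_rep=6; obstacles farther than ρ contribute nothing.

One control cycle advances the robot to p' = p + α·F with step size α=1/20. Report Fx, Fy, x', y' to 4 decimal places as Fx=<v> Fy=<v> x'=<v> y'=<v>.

F_att = 1·(g−p) = 1·(-13,10) = (-13.0000,10.0000)
o1: d²=481 > ρ²=55 → inactive
o2: d²=1 ≤ ρ²=55; F_rep = 6·(1,0)/1² = (6.0000,0.0000)
o3: d²=25 ≤ ρ²=55; F_rep = 6·(3,-4)/25² = (0.0288,-0.0384)
o4: d²=104 > ρ²=55 → inactive
F = F_att + ΣF_rep = (-6.9712,9.9616)
p' = p + 1/20·F = (7.6514,-7.5019)

Fx=-6.9712 Fy=9.9616 x'=7.6514 y'=-7.5019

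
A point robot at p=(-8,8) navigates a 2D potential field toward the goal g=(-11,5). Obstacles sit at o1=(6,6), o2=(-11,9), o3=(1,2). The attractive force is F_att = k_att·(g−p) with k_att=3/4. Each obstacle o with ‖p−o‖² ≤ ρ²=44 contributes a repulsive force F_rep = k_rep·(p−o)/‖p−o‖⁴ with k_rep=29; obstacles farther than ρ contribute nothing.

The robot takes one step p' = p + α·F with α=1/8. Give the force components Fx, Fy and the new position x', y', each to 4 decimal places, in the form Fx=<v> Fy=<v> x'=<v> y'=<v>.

Fx=-1.3800 Fy=-2.5400 x'=-8.1725 y'=7.6825

F_att = 3/4·(g−p) = 3/4·(-3,-3) = (-2.2500,-2.2500)
o1: d²=200 > ρ²=44 → inactive
o2: d²=10 ≤ ρ²=44; F_rep = 29·(3,-1)/10² = (0.8700,-0.2900)
o3: d²=117 > ρ²=44 → inactive
F = F_att + ΣF_rep = (-1.3800,-2.5400)
p' = p + 1/8·F = (-8.1725,7.6825)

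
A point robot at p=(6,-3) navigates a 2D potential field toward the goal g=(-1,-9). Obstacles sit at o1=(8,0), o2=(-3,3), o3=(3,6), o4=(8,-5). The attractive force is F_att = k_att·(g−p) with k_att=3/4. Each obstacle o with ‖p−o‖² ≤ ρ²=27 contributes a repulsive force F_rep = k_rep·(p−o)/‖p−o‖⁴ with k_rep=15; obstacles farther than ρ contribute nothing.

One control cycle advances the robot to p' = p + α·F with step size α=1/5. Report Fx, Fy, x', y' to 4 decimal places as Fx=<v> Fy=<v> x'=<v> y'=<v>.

F_att = 3/4·(g−p) = 3/4·(-7,-6) = (-5.2500,-4.5000)
o1: d²=13 ≤ ρ²=27; F_rep = 15·(-2,-3)/13² = (-0.1775,-0.2663)
o2: d²=117 > ρ²=27 → inactive
o3: d²=90 > ρ²=27 → inactive
o4: d²=8 ≤ ρ²=27; F_rep = 15·(-2,2)/8² = (-0.4688,0.4688)
F = F_att + ΣF_rep = (-5.8963,-4.2975)
p' = p + 1/5·F = (4.8207,-3.8595)

Fx=-5.8963 Fy=-4.2975 x'=4.8207 y'=-3.8595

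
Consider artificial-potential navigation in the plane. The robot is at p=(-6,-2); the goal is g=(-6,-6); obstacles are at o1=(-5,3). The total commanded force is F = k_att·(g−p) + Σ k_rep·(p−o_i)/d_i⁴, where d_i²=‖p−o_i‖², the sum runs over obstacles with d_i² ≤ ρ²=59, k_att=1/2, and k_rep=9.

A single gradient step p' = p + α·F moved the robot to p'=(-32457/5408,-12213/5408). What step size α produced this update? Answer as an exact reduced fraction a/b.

F_att = 1/2·(g−p) = 1/2·(0,-4) = (0.0000,-2.0000)
o1: d²=26 ≤ ρ²=59; F_rep = 9·(-1,-5)/26² = (-0.0133,-0.0666)
F = F_att + ΣF_rep = (-0.0133,-2.0666)
Δp = p'−p = (-0.0017,-0.2583); α = Δx/Fx = (-9/5408) / (-9/676) = 1/8
check: Δy/Fy = (-1397/5408) / (-1397/676) = 1/8 ✓

α = 1/8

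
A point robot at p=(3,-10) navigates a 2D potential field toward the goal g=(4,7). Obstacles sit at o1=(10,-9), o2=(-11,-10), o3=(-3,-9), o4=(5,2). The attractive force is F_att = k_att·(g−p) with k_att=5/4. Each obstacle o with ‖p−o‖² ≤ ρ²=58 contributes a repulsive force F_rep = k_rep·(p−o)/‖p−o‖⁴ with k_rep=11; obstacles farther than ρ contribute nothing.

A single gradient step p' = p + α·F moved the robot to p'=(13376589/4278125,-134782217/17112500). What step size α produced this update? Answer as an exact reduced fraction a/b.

F_att = 5/4·(g−p) = 5/4·(1,17) = (1.2500,21.2500)
o1: d²=50 ≤ ρ²=58; F_rep = 11·(-7,-1)/50² = (-0.0308,-0.0044)
o2: d²=196 > ρ²=58 → inactive
o3: d²=37 ≤ ρ²=58; F_rep = 11·(6,-1)/37² = (0.0482,-0.0080)
o4: d²=148 > ρ²=58 → inactive
F = F_att + ΣF_rep = (1.2674,21.2376)
Δp = p'−p = (0.1267,2.1238); α = Δx/Fx = (542214/4278125) / (1084428/855625) = 1/10
check: Δy/Fy = (36342783/17112500) / (36342783/1711250) = 1/10 ✓

α = 1/10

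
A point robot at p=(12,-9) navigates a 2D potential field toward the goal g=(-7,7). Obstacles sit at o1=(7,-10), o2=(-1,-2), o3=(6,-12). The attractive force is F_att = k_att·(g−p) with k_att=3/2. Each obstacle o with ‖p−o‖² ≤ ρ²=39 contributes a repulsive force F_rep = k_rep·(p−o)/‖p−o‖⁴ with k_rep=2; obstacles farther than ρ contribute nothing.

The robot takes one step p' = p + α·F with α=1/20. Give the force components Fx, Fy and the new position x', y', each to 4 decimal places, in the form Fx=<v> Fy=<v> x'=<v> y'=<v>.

Fx=-28.4852 Fy=24.0030 x'=10.5757 y'=-7.7999

F_att = 3/2·(g−p) = 3/2·(-19,16) = (-28.5000,24.0000)
o1: d²=26 ≤ ρ²=39; F_rep = 2·(5,1)/26² = (0.0148,0.0030)
o2: d²=218 > ρ²=39 → inactive
o3: d²=45 > ρ²=39 → inactive
F = F_att + ΣF_rep = (-28.4852,24.0030)
p' = p + 1/20·F = (10.5757,-7.7999)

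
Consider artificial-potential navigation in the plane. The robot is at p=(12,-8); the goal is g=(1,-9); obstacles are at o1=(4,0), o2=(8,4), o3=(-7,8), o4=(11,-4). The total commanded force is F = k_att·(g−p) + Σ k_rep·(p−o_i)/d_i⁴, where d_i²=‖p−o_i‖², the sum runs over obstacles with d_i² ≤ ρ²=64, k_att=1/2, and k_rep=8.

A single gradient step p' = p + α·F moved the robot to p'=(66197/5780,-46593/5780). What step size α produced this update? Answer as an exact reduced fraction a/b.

F_att = 1/2·(g−p) = 1/2·(-11,-1) = (-5.5000,-0.5000)
o1: d²=128 > ρ²=64 → inactive
o2: d²=160 > ρ²=64 → inactive
o3: d²=617 > ρ²=64 → inactive
o4: d²=17 ≤ ρ²=64; F_rep = 8·(1,-4)/17² = (0.0277,-0.1107)
F = F_att + ΣF_rep = (-5.4723,-0.6107)
Δp = p'−p = (-0.5472,-0.0611); α = Δx/Fx = (-3163/5780) / (-3163/578) = 1/10
check: Δy/Fy = (-353/5780) / (-353/578) = 1/10 ✓

α = 1/10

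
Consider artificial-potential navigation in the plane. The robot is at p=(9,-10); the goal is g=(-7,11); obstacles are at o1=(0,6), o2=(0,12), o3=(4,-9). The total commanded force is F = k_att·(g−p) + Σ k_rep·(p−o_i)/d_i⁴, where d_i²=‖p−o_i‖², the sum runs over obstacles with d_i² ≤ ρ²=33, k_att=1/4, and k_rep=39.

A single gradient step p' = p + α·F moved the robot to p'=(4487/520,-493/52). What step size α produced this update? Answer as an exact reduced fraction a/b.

F_att = 1/4·(g−p) = 1/4·(-16,21) = (-4.0000,5.2500)
o1: d²=337 > ρ²=33 → inactive
o2: d²=565 > ρ²=33 → inactive
o3: d²=26 ≤ ρ²=33; F_rep = 39·(5,-1)/26² = (0.2885,-0.0577)
F = F_att + ΣF_rep = (-3.7115,5.1923)
Δp = p'−p = (-0.3712,0.5192); α = Δx/Fx = (-193/520) / (-193/52) = 1/10
check: Δy/Fy = (27/52) / (135/26) = 1/10 ✓

α = 1/10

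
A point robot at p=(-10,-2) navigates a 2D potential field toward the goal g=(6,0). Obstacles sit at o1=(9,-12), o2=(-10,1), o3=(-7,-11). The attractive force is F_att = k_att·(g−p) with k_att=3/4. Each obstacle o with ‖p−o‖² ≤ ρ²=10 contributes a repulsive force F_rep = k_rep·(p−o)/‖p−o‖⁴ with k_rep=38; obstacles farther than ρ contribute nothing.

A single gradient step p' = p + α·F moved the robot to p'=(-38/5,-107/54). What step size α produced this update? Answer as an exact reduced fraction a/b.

F_att = 3/4·(g−p) = 3/4·(16,2) = (12.0000,1.5000)
o1: d²=461 > ρ²=10 → inactive
o2: d²=9 ≤ ρ²=10; F_rep = 38·(0,-3)/9² = (0.0000,-1.4074)
o3: d²=90 > ρ²=10 → inactive
F = F_att + ΣF_rep = (12.0000,0.0926)
Δp = p'−p = (2.4000,0.0185); α = Δx/Fx = (12/5) / (12) = 1/5
check: Δy/Fy = (1/54) / (5/54) = 1/5 ✓

α = 1/5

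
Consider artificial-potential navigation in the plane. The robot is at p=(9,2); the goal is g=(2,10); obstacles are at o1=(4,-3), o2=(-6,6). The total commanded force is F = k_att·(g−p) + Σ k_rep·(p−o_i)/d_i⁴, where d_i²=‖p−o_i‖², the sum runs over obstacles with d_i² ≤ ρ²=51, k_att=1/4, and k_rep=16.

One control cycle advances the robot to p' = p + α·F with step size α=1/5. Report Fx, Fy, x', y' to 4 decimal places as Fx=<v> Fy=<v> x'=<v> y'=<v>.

Fx=-1.7180 Fy=2.0320 x'=8.6564 y'=2.4064

F_att = 1/4·(g−p) = 1/4·(-7,8) = (-1.7500,2.0000)
o1: d²=50 ≤ ρ²=51; F_rep = 16·(5,5)/50² = (0.0320,0.0320)
o2: d²=241 > ρ²=51 → inactive
F = F_att + ΣF_rep = (-1.7180,2.0320)
p' = p + 1/5·F = (8.6564,2.4064)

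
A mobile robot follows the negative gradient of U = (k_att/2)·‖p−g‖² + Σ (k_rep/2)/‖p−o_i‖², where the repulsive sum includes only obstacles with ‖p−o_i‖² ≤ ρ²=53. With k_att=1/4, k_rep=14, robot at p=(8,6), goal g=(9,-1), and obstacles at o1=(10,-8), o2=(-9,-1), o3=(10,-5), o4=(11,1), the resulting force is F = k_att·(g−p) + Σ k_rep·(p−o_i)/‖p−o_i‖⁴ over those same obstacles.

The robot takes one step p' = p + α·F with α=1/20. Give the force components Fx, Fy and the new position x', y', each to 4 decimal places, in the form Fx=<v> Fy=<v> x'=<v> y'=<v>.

F_att = 1/4·(g−p) = 1/4·(1,-7) = (0.2500,-1.7500)
o1: d²=200 > ρ²=53 → inactive
o2: d²=338 > ρ²=53 → inactive
o3: d²=125 > ρ²=53 → inactive
o4: d²=34 ≤ ρ²=53; F_rep = 14·(-3,5)/34² = (-0.0363,0.0606)
F = F_att + ΣF_rep = (0.2137,-1.6894)
p' = p + 1/20·F = (8.0107,5.9155)

Fx=0.2137 Fy=-1.6894 x'=8.0107 y'=5.9155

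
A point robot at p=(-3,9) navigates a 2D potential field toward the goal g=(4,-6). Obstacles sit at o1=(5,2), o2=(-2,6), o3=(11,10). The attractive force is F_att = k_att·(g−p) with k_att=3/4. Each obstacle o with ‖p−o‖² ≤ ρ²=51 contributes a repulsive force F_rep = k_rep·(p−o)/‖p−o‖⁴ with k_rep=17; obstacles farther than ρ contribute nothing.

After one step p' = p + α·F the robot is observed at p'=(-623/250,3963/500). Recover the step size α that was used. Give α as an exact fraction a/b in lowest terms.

F_att = 3/4·(g−p) = 3/4·(7,-15) = (5.2500,-11.2500)
o1: d²=113 > ρ²=51 → inactive
o2: d²=10 ≤ ρ²=51; F_rep = 17·(-1,3)/10² = (-0.1700,0.5100)
o3: d²=197 > ρ²=51 → inactive
F = F_att + ΣF_rep = (5.0800,-10.7400)
Δp = p'−p = (0.5080,-1.0740); α = Δx/Fx = (127/250) / (127/25) = 1/10
check: Δy/Fy = (-537/500) / (-537/50) = 1/10 ✓

α = 1/10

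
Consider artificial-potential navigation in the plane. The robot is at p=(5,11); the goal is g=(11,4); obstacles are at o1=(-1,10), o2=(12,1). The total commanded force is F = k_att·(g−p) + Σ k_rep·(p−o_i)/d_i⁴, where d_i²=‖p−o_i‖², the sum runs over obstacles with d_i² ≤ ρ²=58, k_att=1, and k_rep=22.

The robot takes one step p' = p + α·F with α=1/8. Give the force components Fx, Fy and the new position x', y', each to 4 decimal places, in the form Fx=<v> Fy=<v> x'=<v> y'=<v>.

F_att = 1·(g−p) = 1·(6,-7) = (6.0000,-7.0000)
o1: d²=37 ≤ ρ²=58; F_rep = 22·(6,1)/37² = (0.0964,0.0161)
o2: d²=149 > ρ²=58 → inactive
F = F_att + ΣF_rep = (6.0964,-6.9839)
p' = p + 1/8·F = (5.7621,10.1270)

Fx=6.0964 Fy=-6.9839 x'=5.7621 y'=10.1270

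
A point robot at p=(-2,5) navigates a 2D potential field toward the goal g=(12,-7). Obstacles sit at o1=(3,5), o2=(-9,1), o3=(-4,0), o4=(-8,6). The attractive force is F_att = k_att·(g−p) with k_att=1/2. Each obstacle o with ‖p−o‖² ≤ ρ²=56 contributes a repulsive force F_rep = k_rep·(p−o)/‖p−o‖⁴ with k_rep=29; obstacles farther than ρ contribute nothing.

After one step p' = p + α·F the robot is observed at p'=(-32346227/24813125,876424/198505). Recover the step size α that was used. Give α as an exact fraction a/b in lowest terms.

F_att = 1/2·(g−p) = 1/2·(14,-12) = (7.0000,-6.0000)
o1: d²=25 ≤ ρ²=56; F_rep = 29·(-5,0)/25² = (-0.2320,0.0000)
o2: d²=65 > ρ²=56 → inactive
o3: d²=29 ≤ ρ²=56; F_rep = 29·(2,5)/29² = (0.0690,0.1724)
o4: d²=37 ≤ ρ²=56; F_rep = 29·(6,-1)/37² = (0.1271,-0.0212)
F = F_att + ΣF_rep = (6.9641,-5.8488)
Δp = p'−p = (0.6964,-0.5849); α = Δx/Fx = (17280023/24813125) / (34560046/4962625) = 1/10
check: Δy/Fy = (-116101/198505) / (-232202/39701) = 1/10 ✓

α = 1/10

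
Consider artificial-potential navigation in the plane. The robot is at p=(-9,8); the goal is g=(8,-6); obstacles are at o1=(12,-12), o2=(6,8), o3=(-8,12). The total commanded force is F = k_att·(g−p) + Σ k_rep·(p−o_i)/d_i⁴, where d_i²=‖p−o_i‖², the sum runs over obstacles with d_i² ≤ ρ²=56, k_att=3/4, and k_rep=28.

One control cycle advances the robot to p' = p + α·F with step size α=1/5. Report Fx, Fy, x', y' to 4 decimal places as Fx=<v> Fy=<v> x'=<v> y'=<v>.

Fx=12.6531 Fy=-10.8875 x'=-6.4694 y'=5.8225

F_att = 3/4·(g−p) = 3/4·(17,-14) = (12.7500,-10.5000)
o1: d²=841 > ρ²=56 → inactive
o2: d²=225 > ρ²=56 → inactive
o3: d²=17 ≤ ρ²=56; F_rep = 28·(-1,-4)/17² = (-0.0969,-0.3875)
F = F_att + ΣF_rep = (12.6531,-10.8875)
p' = p + 1/5·F = (-6.4694,5.8225)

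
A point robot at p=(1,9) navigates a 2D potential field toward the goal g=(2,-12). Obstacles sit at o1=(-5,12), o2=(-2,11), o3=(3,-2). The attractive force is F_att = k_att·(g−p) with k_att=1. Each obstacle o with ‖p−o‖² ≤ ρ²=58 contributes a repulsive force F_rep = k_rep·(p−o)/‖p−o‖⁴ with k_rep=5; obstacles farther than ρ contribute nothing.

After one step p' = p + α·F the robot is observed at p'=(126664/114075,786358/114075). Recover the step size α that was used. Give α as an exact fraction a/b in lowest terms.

α = 1/10

F_att = 1·(g−p) = 1·(1,-21) = (1.0000,-21.0000)
o1: d²=45 ≤ ρ²=58; F_rep = 5·(6,-3)/45² = (0.0148,-0.0074)
o2: d²=13 ≤ ρ²=58; F_rep = 5·(3,-2)/13² = (0.0888,-0.0592)
o3: d²=125 > ρ²=58 → inactive
F = F_att + ΣF_rep = (1.1036,-21.0666)
Δp = p'−p = (0.1104,-2.1067); α = Δx/Fx = (12589/114075) / (25178/22815) = 1/10
check: Δy/Fy = (-240317/114075) / (-480634/22815) = 1/10 ✓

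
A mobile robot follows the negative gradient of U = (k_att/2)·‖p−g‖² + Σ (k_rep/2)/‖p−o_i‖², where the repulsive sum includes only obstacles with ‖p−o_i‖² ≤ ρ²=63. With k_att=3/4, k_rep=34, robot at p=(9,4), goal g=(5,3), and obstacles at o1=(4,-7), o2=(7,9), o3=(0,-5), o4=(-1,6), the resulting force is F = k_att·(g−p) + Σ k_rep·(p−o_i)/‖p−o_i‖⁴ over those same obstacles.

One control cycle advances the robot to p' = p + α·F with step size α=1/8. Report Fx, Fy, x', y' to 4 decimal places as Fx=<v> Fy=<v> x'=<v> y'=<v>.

F_att = 3/4·(g−p) = 3/4·(-4,-1) = (-3.0000,-0.7500)
o1: d²=146 > ρ²=63 → inactive
o2: d²=29 ≤ ρ²=63; F_rep = 34·(2,-5)/29² = (0.0809,-0.2021)
o3: d²=162 > ρ²=63 → inactive
o4: d²=104 > ρ²=63 → inactive
F = F_att + ΣF_rep = (-2.9191,-0.9521)
p' = p + 1/8·F = (8.6351,3.8810)

Fx=-2.9191 Fy=-0.9521 x'=8.6351 y'=3.8810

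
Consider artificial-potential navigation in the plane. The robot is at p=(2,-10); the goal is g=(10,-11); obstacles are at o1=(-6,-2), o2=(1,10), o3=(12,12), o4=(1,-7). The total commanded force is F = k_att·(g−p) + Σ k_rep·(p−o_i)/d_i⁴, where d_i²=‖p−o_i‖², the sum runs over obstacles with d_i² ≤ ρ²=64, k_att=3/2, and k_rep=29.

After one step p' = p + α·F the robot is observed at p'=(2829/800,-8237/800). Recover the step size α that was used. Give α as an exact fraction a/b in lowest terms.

F_att = 3/2·(g−p) = 3/2·(8,-1) = (12.0000,-1.5000)
o1: d²=128 > ρ²=64 → inactive
o2: d²=401 > ρ²=64 → inactive
o3: d²=584 > ρ²=64 → inactive
o4: d²=10 ≤ ρ²=64; F_rep = 29·(1,-3)/10² = (0.2900,-0.8700)
F = F_att + ΣF_rep = (12.2900,-2.3700)
Δp = p'−p = (1.5362,-0.2963); α = Δx/Fx = (1229/800) / (1229/100) = 1/8
check: Δy/Fy = (-237/800) / (-237/100) = 1/8 ✓

α = 1/8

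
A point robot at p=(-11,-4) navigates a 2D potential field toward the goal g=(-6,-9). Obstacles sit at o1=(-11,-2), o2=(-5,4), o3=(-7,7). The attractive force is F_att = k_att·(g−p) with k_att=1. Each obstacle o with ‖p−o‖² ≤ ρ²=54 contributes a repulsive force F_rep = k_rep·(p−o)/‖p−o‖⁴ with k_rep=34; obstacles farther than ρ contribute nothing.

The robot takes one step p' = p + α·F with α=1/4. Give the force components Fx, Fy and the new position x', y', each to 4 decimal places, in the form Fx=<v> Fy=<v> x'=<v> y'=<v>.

F_att = 1·(g−p) = 1·(5,-5) = (5.0000,-5.0000)
o1: d²=4 ≤ ρ²=54; F_rep = 34·(0,-2)/4² = (0.0000,-4.2500)
o2: d²=100 > ρ²=54 → inactive
o3: d²=137 > ρ²=54 → inactive
F = F_att + ΣF_rep = (5.0000,-9.2500)
p' = p + 1/4·F = (-9.7500,-6.3125)

Fx=5.0000 Fy=-9.2500 x'=-9.7500 y'=-6.3125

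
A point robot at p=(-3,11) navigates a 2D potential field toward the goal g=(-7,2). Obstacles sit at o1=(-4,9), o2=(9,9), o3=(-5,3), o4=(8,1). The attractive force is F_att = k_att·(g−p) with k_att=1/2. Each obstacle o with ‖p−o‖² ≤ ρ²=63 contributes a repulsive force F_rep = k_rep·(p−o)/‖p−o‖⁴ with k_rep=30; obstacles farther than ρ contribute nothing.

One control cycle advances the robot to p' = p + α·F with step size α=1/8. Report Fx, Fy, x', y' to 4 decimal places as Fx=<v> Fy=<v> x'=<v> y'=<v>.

F_att = 1/2·(g−p) = 1/2·(-4,-9) = (-2.0000,-4.5000)
o1: d²=5 ≤ ρ²=63; F_rep = 30·(1,2)/5² = (1.2000,2.4000)
o2: d²=148 > ρ²=63 → inactive
o3: d²=68 > ρ²=63 → inactive
o4: d²=221 > ρ²=63 → inactive
F = F_att + ΣF_rep = (-0.8000,-2.1000)
p' = p + 1/8·F = (-3.1000,10.7375)

Fx=-0.8000 Fy=-2.1000 x'=-3.1000 y'=10.7375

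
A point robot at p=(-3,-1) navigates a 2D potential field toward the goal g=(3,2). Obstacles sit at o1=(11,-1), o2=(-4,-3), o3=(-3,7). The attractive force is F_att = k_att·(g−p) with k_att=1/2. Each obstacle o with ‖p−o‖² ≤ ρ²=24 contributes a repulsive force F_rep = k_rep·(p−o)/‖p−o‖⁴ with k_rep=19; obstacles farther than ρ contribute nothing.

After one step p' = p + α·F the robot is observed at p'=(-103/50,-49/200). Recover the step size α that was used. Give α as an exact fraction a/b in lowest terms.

α = 1/4

F_att = 1/2·(g−p) = 1/2·(6,3) = (3.0000,1.5000)
o1: d²=196 > ρ²=24 → inactive
o2: d²=5 ≤ ρ²=24; F_rep = 19·(1,2)/5² = (0.7600,1.5200)
o3: d²=64 > ρ²=24 → inactive
F = F_att + ΣF_rep = (3.7600,3.0200)
Δp = p'−p = (0.9400,0.7550); α = Δx/Fx = (47/50) / (94/25) = 1/4
check: Δy/Fy = (151/200) / (151/50) = 1/4 ✓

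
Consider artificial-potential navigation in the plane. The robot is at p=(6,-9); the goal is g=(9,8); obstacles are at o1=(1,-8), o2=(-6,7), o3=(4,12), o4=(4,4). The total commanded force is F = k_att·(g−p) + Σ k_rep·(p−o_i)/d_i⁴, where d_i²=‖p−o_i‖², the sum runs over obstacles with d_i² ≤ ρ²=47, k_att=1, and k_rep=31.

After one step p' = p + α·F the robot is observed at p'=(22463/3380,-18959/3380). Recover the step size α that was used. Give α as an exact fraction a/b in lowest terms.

α = 1/5

F_att = 1·(g−p) = 1·(3,17) = (3.0000,17.0000)
o1: d²=26 ≤ ρ²=47; F_rep = 31·(5,-1)/26² = (0.2293,-0.0459)
o2: d²=400 > ρ²=47 → inactive
o3: d²=445 > ρ²=47 → inactive
o4: d²=173 > ρ²=47 → inactive
F = F_att + ΣF_rep = (3.2293,16.9541)
Δp = p'−p = (0.6459,3.3908); α = Δx/Fx = (2183/3380) / (2183/676) = 1/5
check: Δy/Fy = (11461/3380) / (11461/676) = 1/5 ✓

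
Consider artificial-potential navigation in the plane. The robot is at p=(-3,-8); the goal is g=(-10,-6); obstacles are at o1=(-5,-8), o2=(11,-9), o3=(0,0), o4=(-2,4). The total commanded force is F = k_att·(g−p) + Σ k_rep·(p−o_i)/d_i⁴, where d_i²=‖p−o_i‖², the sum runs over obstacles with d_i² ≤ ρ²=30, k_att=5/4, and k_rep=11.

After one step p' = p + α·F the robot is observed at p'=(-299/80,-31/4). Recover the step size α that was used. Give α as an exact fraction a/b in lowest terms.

F_att = 5/4·(g−p) = 5/4·(-7,2) = (-8.7500,2.5000)
o1: d²=4 ≤ ρ²=30; F_rep = 11·(2,0)/4² = (1.3750,0.0000)
o2: d²=197 > ρ²=30 → inactive
o3: d²=73 > ρ²=30 → inactive
o4: d²=145 > ρ²=30 → inactive
F = F_att + ΣF_rep = (-7.3750,2.5000)
Δp = p'−p = (-0.7375,0.2500); α = Δx/Fx = (-59/80) / (-59/8) = 1/10
check: Δy/Fy = (1/4) / (5/2) = 1/10 ✓

α = 1/10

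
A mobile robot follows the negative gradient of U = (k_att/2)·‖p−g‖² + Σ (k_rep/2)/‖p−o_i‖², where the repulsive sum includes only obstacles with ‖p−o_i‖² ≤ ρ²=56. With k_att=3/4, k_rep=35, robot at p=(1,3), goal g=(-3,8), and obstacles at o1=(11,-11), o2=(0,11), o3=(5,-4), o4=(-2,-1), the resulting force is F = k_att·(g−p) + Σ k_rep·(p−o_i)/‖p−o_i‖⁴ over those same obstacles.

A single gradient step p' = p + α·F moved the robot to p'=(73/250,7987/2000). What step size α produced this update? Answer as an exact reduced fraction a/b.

F_att = 3/4·(g−p) = 3/4·(-4,5) = (-3.0000,3.7500)
o1: d²=296 > ρ²=56 → inactive
o2: d²=65 > ρ²=56 → inactive
o3: d²=65 > ρ²=56 → inactive
o4: d²=25 ≤ ρ²=56; F_rep = 35·(3,4)/25² = (0.1680,0.2240)
F = F_att + ΣF_rep = (-2.8320,3.9740)
Δp = p'−p = (-0.7080,0.9935); α = Δx/Fx = (-177/250) / (-354/125) = 1/4
check: Δy/Fy = (1987/2000) / (1987/500) = 1/4 ✓

α = 1/4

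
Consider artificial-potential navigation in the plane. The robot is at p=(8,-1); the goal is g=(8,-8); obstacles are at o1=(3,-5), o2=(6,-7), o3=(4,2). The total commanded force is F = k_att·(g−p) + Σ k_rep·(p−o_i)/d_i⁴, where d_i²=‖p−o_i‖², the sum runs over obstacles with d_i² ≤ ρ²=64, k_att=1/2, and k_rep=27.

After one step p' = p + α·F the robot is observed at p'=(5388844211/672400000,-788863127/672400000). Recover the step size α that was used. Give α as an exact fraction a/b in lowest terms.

α = 1/20

F_att = 1/2·(g−p) = 1/2·(0,-7) = (0.0000,-3.5000)
o1: d²=41 ≤ ρ²=64; F_rep = 27·(5,4)/41² = (0.0803,0.0642)
o2: d²=40 ≤ ρ²=64; F_rep = 27·(2,6)/40² = (0.0338,0.1013)
o3: d²=25 ≤ ρ²=64; F_rep = 27·(4,-3)/25² = (0.1728,-0.1296)
F = F_att + ΣF_rep = (0.2869,-3.4641)
Δp = p'−p = (0.0143,-0.1732); α = Δx/Fx = (9644211/672400000) / (9644211/33620000) = 1/20
check: Δy/Fy = (-116463127/672400000) / (-116463127/33620000) = 1/20 ✓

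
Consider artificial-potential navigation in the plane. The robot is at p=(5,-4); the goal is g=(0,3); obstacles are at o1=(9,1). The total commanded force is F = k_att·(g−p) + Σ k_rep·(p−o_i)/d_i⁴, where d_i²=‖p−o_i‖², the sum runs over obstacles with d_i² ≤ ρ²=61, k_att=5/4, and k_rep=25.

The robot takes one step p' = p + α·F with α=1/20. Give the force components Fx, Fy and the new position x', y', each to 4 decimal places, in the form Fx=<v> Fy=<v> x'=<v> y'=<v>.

Fx=-6.3095 Fy=8.6756 x'=4.6845 y'=-3.5662

F_att = 5/4·(g−p) = 5/4·(-5,7) = (-6.2500,8.7500)
o1: d²=41 ≤ ρ²=61; F_rep = 25·(-4,-5)/41² = (-0.0595,-0.0744)
F = F_att + ΣF_rep = (-6.3095,8.6756)
p' = p + 1/20·F = (4.6845,-3.5662)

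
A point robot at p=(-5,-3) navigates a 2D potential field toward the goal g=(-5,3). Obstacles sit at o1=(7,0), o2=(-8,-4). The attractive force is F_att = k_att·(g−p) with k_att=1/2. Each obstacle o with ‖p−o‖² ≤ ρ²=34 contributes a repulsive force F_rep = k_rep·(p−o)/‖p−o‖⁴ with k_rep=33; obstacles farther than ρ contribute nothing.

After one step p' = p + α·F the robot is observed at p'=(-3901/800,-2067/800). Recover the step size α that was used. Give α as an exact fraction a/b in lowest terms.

F_att = 1/2·(g−p) = 1/2·(0,6) = (0.0000,3.0000)
o1: d²=153 > ρ²=34 → inactive
o2: d²=10 ≤ ρ²=34; F_rep = 33·(3,1)/10² = (0.9900,0.3300)
F = F_att + ΣF_rep = (0.9900,3.3300)
Δp = p'−p = (0.1237,0.4163); α = Δx/Fx = (99/800) / (99/100) = 1/8
check: Δy/Fy = (333/800) / (333/100) = 1/8 ✓

α = 1/8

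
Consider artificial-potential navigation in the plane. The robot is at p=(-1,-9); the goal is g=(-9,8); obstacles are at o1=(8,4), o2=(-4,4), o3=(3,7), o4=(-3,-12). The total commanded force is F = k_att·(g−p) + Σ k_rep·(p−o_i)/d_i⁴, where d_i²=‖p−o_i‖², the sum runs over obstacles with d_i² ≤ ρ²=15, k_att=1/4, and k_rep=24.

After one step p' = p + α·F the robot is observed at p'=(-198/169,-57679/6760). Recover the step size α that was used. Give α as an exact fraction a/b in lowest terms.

α = 1/10

F_att = 1/4·(g−p) = 1/4·(-8,17) = (-2.0000,4.2500)
o1: d²=250 > ρ²=15 → inactive
o2: d²=178 > ρ²=15 → inactive
o3: d²=272 > ρ²=15 → inactive
o4: d²=13 ≤ ρ²=15; F_rep = 24·(2,3)/13² = (0.2840,0.4260)
F = F_att + ΣF_rep = (-1.7160,4.6760)
Δp = p'−p = (-0.1716,0.4676); α = Δx/Fx = (-29/169) / (-290/169) = 1/10
check: Δy/Fy = (3161/6760) / (3161/676) = 1/10 ✓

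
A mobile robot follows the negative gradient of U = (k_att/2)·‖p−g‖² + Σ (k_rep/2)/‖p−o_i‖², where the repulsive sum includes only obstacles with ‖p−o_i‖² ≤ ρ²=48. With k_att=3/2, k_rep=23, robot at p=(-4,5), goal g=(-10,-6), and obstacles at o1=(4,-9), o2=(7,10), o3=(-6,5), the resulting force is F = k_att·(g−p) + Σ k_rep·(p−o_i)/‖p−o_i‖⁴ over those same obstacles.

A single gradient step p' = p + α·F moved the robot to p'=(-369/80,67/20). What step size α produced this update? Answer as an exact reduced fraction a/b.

α = 1/10

F_att = 3/2·(g−p) = 3/2·(-6,-11) = (-9.0000,-16.5000)
o1: d²=260 > ρ²=48 → inactive
o2: d²=146 > ρ²=48 → inactive
o3: d²=4 ≤ ρ²=48; F_rep = 23·(2,0)/4² = (2.8750,0.0000)
F = F_att + ΣF_rep = (-6.1250,-16.5000)
Δp = p'−p = (-0.6125,-1.6500); α = Δx/Fx = (-49/80) / (-49/8) = 1/10
check: Δy/Fy = (-33/20) / (-33/2) = 1/10 ✓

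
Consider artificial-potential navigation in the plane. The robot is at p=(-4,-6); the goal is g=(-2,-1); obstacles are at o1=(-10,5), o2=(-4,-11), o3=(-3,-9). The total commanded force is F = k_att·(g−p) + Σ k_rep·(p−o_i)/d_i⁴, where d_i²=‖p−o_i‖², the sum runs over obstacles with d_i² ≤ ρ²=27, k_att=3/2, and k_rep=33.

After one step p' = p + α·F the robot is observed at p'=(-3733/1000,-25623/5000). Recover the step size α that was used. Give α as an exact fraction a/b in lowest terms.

F_att = 3/2·(g−p) = 3/2·(2,5) = (3.0000,7.5000)
o1: d²=157 > ρ²=27 → inactive
o2: d²=25 ≤ ρ²=27; F_rep = 33·(0,5)/25² = (0.0000,0.2640)
o3: d²=10 ≤ ρ²=27; F_rep = 33·(-1,3)/10² = (-0.3300,0.9900)
F = F_att + ΣF_rep = (2.6700,8.7540)
Δp = p'−p = (0.2670,0.8754); α = Δx/Fx = (267/1000) / (267/100) = 1/10
check: Δy/Fy = (4377/5000) / (4377/500) = 1/10 ✓

α = 1/10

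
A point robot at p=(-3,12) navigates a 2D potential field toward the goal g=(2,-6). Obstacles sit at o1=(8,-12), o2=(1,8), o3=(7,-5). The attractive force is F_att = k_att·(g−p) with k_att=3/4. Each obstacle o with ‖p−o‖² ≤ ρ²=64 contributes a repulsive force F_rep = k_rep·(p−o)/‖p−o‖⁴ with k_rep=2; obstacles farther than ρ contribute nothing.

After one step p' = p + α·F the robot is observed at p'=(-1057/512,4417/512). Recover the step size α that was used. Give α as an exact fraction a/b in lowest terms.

α = 1/4

F_att = 3/4·(g−p) = 3/4·(5,-18) = (3.7500,-13.5000)
o1: d²=697 > ρ²=64 → inactive
o2: d²=32 ≤ ρ²=64; F_rep = 2·(-4,4)/32² = (-0.0078,0.0078)
o3: d²=389 > ρ²=64 → inactive
F = F_att + ΣF_rep = (3.7422,-13.4922)
Δp = p'−p = (0.9355,-3.3730); α = Δx/Fx = (479/512) / (479/128) = 1/4
check: Δy/Fy = (-1727/512) / (-1727/128) = 1/4 ✓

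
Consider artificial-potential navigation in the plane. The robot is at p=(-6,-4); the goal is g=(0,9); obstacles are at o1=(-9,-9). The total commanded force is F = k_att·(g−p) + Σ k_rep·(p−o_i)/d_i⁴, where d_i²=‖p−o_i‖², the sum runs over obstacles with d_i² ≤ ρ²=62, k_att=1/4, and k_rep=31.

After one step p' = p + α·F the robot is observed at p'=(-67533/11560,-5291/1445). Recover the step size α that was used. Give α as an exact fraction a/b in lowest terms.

F_att = 1/4·(g−p) = 1/4·(6,13) = (1.5000,3.2500)
o1: d²=34 ≤ ρ²=62; F_rep = 31·(3,5)/34² = (0.0804,0.1341)
F = F_att + ΣF_rep = (1.5804,3.3841)
Δp = p'−p = (0.1580,0.3384); α = Δx/Fx = (1827/11560) / (1827/1156) = 1/10
check: Δy/Fy = (489/1445) / (978/289) = 1/10 ✓

α = 1/10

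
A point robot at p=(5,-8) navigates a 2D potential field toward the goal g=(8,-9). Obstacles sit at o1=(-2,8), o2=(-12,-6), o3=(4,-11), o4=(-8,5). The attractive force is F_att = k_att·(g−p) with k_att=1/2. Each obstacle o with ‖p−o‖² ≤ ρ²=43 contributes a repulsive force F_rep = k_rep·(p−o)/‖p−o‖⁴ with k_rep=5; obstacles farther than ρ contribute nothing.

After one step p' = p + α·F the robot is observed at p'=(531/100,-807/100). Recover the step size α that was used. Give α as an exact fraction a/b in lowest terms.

α = 1/5

F_att = 1/2·(g−p) = 1/2·(3,-1) = (1.5000,-0.5000)
o1: d²=305 > ρ²=43 → inactive
o2: d²=293 > ρ²=43 → inactive
o3: d²=10 ≤ ρ²=43; F_rep = 5·(1,3)/10² = (0.0500,0.1500)
o4: d²=338 > ρ²=43 → inactive
F = F_att + ΣF_rep = (1.5500,-0.3500)
Δp = p'−p = (0.3100,-0.0700); α = Δx/Fx = (31/100) / (31/20) = 1/5
check: Δy/Fy = (-7/100) / (-7/20) = 1/5 ✓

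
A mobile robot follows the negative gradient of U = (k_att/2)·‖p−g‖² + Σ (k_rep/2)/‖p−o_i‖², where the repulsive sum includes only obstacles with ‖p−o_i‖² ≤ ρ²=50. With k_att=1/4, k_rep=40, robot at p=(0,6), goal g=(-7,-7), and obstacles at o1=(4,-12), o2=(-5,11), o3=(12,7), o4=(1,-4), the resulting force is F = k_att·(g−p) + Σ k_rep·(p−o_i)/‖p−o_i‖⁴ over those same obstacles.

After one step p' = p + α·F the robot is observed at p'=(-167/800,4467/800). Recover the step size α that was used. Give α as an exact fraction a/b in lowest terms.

F_att = 1/4·(g−p) = 1/4·(-7,-13) = (-1.7500,-3.2500)
o1: d²=340 > ρ²=50 → inactive
o2: d²=50 ≤ ρ²=50; F_rep = 40·(5,-5)/50² = (0.0800,-0.0800)
o3: d²=145 > ρ²=50 → inactive
o4: d²=101 > ρ²=50 → inactive
F = F_att + ΣF_rep = (-1.6700,-3.3300)
Δp = p'−p = (-0.2087,-0.4163); α = Δx/Fx = (-167/800) / (-167/100) = 1/8
check: Δy/Fy = (-333/800) / (-333/100) = 1/8 ✓

α = 1/8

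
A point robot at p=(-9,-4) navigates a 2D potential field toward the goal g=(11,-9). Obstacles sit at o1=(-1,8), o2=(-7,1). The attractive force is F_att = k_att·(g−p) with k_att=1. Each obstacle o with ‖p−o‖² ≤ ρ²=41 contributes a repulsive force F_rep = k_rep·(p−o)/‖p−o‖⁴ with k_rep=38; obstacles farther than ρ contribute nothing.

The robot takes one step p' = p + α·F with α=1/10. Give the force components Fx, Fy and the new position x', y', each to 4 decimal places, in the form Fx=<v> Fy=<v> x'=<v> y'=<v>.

Fx=19.9096 Fy=-5.2259 x'=-7.0090 y'=-4.5226

F_att = 1·(g−p) = 1·(20,-5) = (20.0000,-5.0000)
o1: d²=208 > ρ²=41 → inactive
o2: d²=29 ≤ ρ²=41; F_rep = 38·(-2,-5)/29² = (-0.0904,-0.2259)
F = F_att + ΣF_rep = (19.9096,-5.2259)
p' = p + 1/10·F = (-7.0090,-4.5226)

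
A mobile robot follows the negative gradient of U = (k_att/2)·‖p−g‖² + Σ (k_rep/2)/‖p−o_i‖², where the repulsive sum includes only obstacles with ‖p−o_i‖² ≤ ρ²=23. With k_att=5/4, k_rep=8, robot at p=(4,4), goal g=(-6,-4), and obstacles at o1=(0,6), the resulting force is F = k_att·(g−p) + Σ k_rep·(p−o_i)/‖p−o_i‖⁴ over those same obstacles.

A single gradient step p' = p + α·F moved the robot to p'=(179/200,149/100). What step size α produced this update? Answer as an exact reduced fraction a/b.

α = 1/4

F_att = 5/4·(g−p) = 5/4·(-10,-8) = (-12.5000,-10.0000)
o1: d²=20 ≤ ρ²=23; F_rep = 8·(4,-2)/20² = (0.0800,-0.0400)
F = F_att + ΣF_rep = (-12.4200,-10.0400)
Δp = p'−p = (-3.1050,-2.5100); α = Δx/Fx = (-621/200) / (-621/50) = 1/4
check: Δy/Fy = (-251/100) / (-251/25) = 1/4 ✓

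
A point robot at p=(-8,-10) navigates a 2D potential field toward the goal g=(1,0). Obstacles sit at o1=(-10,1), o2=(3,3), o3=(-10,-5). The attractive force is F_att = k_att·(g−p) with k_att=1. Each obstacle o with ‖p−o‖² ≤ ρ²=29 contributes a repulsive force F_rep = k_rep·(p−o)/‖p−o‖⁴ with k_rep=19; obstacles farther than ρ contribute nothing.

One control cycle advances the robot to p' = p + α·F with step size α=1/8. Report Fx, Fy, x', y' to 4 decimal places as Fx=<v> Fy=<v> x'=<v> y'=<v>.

F_att = 1·(g−p) = 1·(9,10) = (9.0000,10.0000)
o1: d²=125 > ρ²=29 → inactive
o2: d²=290 > ρ²=29 → inactive
o3: d²=29 ≤ ρ²=29; F_rep = 19·(2,-5)/29² = (0.0452,-0.1130)
F = F_att + ΣF_rep = (9.0452,9.8870)
p' = p + 1/8·F = (-6.8694,-8.7641)

Fx=9.0452 Fy=9.8870 x'=-6.8694 y'=-8.7641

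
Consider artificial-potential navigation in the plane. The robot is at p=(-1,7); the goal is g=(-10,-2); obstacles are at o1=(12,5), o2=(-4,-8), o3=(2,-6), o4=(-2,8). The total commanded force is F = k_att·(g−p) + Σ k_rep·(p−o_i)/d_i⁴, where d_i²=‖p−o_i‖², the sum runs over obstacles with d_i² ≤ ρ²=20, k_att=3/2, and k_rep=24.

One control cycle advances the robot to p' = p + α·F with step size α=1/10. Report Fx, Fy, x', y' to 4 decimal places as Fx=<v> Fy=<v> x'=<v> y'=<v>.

Fx=-7.5000 Fy=-19.5000 x'=-1.7500 y'=5.0500

F_att = 3/2·(g−p) = 3/2·(-9,-9) = (-13.5000,-13.5000)
o1: d²=173 > ρ²=20 → inactive
o2: d²=234 > ρ²=20 → inactive
o3: d²=178 > ρ²=20 → inactive
o4: d²=2 ≤ ρ²=20; F_rep = 24·(1,-1)/2² = (6.0000,-6.0000)
F = F_att + ΣF_rep = (-7.5000,-19.5000)
p' = p + 1/10·F = (-1.7500,5.0500)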